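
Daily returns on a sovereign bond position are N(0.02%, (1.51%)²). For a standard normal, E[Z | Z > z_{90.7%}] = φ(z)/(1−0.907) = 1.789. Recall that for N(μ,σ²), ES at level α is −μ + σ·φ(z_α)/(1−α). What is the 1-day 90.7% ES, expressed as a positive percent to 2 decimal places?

2.68%

ES = −(0.02%) + 1.51% × 1.789 = 2.681%.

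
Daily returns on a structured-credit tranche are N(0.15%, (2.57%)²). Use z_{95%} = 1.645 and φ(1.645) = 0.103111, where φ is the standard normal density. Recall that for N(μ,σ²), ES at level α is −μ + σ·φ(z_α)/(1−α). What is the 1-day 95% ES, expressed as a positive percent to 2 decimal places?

Tail multiplier: φ(z)/(1−α) = 0.103111 / 0.05 = 2.062.
ES = −(0.15%) + 2.57% × 2.062 = 5.149%.

5.15%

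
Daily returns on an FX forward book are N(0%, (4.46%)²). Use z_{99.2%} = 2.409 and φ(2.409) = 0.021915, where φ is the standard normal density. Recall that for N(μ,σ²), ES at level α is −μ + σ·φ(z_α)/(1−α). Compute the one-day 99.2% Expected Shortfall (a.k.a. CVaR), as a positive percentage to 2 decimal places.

Tail multiplier: φ(z)/(1−α) = 0.021915 / 0.008 = 2.739.
ES = 4.46% × 2.739 = 12.216%.

12.22%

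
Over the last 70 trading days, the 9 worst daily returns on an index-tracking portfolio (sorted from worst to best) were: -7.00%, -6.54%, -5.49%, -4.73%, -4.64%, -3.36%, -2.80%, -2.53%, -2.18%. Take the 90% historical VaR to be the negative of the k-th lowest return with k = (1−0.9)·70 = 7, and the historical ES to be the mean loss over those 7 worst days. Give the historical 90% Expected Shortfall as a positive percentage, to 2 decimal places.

The 7 worst returns sum to -34.56%.
ES = −(-34.56%) / 7 = 4.9371…% ≈ 4.94%.

4.94%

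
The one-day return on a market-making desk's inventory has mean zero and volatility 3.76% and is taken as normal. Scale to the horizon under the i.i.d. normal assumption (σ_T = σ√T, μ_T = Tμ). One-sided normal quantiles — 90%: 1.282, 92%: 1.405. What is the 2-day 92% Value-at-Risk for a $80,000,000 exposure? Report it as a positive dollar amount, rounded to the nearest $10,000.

$5,980,000

σ_{2d} = 3.76% × √2 = 5.317%.
VaR = 1.405 × 5.317% = 7.470%.
On $80,000,000: 0.07470 × $80,000,000 = $5,976,000.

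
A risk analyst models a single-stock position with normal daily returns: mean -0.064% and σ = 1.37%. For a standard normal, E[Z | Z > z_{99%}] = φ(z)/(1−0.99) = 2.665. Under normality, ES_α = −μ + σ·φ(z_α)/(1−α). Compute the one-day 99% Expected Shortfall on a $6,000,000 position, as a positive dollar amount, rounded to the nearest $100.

ES = −(-0.064%) + 1.37% × 2.665 = 3.715%.
On $6,000,000: 0.03715 × $6,000,000 = $222,900.

$222,900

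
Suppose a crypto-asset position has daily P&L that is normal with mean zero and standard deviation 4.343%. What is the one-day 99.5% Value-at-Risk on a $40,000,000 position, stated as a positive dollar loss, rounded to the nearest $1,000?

$4,475,000

At 99.5% one-sided, z = 2.576.
VaR = z·σ = 2.576 × 4.343% = 11.188%.
On $40,000,000: 0.11188 × $40,000,000 = $4,475,200.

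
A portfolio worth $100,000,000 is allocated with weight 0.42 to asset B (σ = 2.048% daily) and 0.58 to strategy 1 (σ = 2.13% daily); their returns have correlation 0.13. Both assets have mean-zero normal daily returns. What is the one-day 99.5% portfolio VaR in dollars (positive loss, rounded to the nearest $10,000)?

σ_p² = 0.42²·2.048² + 0.58²·2.13² + 2·0.13·0.42·0.58·2.048·2.13 = 2.5424 (%²).
σ_p = √2.5424 = 1.594%.
At 99.5%, z = 2.576.
VaR = 2.576 × 1.594% = 4.106%; on $100,000,000 that is $4,106,000.

$4,110,000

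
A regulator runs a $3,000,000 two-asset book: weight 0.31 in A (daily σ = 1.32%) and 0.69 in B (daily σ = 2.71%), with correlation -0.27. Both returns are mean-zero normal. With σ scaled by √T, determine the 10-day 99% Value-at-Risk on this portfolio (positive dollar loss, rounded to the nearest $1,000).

σ_p = √(0.31²·1.32² + 0.69²·2.71² + 2·-0.27·0.31·0.69·1.32·2.71) = 1.803%.
σ_{10d} = 1.803% × √10 = 5.702%.
z(99%) = 2.326.
VaR = 2.326 × 5.702% = 13.263%; on $3,000,000 that is $397,890.

$398,000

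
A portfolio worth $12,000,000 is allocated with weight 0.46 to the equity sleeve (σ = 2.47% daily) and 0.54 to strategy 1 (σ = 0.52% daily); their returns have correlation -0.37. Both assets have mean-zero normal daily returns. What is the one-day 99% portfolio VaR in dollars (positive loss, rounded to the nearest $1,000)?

σ_p² = 0.46²·2.47² + 0.54²·0.52² + 2·-0.37·0.46·0.54·2.47·0.52 = 1.1337 (%²).
σ_p = √1.1337 = 1.065%.
At 99%, z = 2.326.
VaR = 2.326 × 1.065% = 2.477%; on $12,000,000 that is $297,240.

$297,000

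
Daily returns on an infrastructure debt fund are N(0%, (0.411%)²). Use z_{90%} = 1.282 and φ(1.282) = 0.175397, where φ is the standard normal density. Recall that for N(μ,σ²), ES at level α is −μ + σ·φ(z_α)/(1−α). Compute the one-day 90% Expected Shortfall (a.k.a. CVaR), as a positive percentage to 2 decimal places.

Tail multiplier: φ(z)/(1−α) = 0.175397 / 0.1 = 1.754.
ES = 0.411% × 1.754 = 0.721%.

0.72%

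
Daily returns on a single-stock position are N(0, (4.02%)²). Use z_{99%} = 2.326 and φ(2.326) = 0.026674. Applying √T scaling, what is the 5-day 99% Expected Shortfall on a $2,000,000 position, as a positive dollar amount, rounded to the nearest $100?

$479,500

σ_{5d} = 4.02% × √5 = 8.989%.
ES multiplier = φ(z)/(1−α) = 0.026674/0.01 = 2.667.
ES = 8.989% × 2.667 = 23.974%; on $2,000,000: $479,480.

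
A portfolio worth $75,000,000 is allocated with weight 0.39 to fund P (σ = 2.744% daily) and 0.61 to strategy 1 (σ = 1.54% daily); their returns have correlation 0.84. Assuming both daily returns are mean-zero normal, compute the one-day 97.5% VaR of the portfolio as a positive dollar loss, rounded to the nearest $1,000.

$2,834,000

σ_p² = 0.39²·2.744² + 0.61²·1.54² + 2·0.84·0.39·0.61·2.744·1.54 = 3.7166 (%²).
σ_p = √3.7166 = 1.928%.
At 97.5%, z = 1.960.
VaR = 1.960 × 1.928% = 3.779%; on $75,000,000 that is $2,834,250.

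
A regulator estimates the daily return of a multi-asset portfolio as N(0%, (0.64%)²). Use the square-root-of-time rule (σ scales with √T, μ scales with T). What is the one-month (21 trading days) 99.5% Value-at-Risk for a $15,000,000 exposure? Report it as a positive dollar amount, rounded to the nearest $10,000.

$1,130,000

At 99.5%, z = 2.576.
σ_{21d} = 0.64% × √21 = 2.933%.
VaR = 2.576 × 2.933% = 7.555%.
On $15,000,000: 0.07555 × $15,000,000 = $1,133,250.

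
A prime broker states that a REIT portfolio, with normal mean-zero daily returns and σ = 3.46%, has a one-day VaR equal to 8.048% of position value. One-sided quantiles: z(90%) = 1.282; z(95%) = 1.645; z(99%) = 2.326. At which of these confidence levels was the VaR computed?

99%

Implied z = VaR/σ = 8.048 / 3.46 = 2.326.
This matches z(99%) = 2.326.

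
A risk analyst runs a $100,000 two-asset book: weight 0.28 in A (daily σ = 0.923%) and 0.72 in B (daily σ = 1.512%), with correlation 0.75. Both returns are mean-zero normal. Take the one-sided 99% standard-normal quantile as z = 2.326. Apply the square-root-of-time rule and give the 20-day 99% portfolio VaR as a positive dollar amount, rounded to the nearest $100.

$13,500

σ_p = √(0.28²·0.923² + 0.72²·1.512² + 2·0.75·0.28·0.72·0.923·1.512) = 1.294%.
σ_{20d} = 1.294% × √20 = 5.787%.
VaR = 2.326 × 5.787% = 13.461%; on $100,000 that is $13,461.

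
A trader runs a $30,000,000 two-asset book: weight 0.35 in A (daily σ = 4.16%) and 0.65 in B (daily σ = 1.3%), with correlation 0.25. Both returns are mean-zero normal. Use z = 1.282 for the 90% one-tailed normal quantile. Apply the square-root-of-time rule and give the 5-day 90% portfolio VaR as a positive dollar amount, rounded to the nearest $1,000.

$1,597,000

σ_p = √(0.35²·4.16² + 0.65²·1.3² + 2·0.25·0.35·0.65·4.16·1.3) = 1.857%.
σ_{5d} = 1.857% × √5 = 4.152%.
VaR = 1.282 × 4.152% = 5.323%; on $30,000,000 that is $1,596,900.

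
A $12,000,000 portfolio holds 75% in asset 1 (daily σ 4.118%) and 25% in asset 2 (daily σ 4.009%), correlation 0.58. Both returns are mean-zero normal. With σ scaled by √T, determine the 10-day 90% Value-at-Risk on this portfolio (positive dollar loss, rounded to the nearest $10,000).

σ_p = √(0.75²·4.118² + 0.25²·4.009² + 2·0.58·0.75·0.25·4.118·4.009) = 3.760%.
σ_{10d} = 3.760% × √10 = 11.890%.
z(90%) = 1.282.
VaR = 1.282 × 11.890% = 15.243%; on $12,000,000 that is $1,829,160.

$1,830,000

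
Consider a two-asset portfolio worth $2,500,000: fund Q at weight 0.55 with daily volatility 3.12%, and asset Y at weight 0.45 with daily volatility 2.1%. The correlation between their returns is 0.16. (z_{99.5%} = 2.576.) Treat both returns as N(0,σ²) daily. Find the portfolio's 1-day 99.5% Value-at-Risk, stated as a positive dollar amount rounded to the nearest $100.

σ_p² = 0.55²·3.12² + 0.45²·2.1² + 2·0.16·0.55·0.45·3.12·2.1 = 4.3566 (%²).
σ_p = √4.3566 = 2.087%.
VaR = 2.576 × 2.087% = 5.376%; on $2,500,000 that is $134,400.

$134,400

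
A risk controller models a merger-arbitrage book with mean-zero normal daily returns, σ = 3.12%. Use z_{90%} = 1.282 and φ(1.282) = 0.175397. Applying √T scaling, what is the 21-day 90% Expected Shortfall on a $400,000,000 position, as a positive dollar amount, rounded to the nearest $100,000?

$100,300,000

σ_{21d} = 3.12% × √21 = 14.298%.
ES multiplier = φ(z)/(1−α) = 0.175397/0.1 = 1.754.
ES = 14.298% × 1.754 = 25.079%; on $400,000,000: $100,316,000.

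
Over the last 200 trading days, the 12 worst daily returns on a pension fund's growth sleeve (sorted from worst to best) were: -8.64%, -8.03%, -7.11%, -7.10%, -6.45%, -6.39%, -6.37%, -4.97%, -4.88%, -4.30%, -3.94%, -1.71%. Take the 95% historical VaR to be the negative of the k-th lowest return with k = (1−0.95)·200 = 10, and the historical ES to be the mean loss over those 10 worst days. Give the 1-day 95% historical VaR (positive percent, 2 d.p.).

k = 10; the 10th lowest return is -4.30%, so VaR = 4.30%.

4.30%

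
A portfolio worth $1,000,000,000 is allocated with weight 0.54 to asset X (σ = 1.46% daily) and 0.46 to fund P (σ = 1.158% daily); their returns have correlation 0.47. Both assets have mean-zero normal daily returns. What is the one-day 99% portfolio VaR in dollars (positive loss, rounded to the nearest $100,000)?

$26,500,000

σ_p² = 0.54²·1.46² + 0.46²·1.158² + 2·0.47·0.54·0.46·1.46·1.158 = 1.3001 (%²).
σ_p = √1.3001 = 1.140%.
At 99%, z = 2.326.
VaR = 2.326 × 1.140% = 2.652%; on $1,000,000,000 that is $26,520,000.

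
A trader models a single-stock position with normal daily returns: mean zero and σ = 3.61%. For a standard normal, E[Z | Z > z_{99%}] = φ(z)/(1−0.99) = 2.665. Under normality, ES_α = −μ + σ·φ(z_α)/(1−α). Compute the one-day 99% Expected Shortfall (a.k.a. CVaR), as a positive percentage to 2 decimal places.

ES = 3.61% × 2.665 = 9.621%.

9.62%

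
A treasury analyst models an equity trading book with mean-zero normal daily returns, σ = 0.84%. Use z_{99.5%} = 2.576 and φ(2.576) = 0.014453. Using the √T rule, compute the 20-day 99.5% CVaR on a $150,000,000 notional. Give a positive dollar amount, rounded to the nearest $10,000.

$16,290,000

σ_{20d} = 0.84% × √20 = 3.757%.
ES multiplier = φ(z)/(1−α) = 0.014453/0.005 = 2.891.
ES = 3.757% × 2.891 = 10.861%; on $150,000,000: $16,291,500.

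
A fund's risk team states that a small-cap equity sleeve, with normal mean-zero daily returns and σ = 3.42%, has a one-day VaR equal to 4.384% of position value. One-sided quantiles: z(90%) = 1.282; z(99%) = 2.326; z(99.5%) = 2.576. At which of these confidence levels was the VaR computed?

90%

Implied z = VaR/σ = 4.384 / 3.42 = 1.282.
This matches z(90%) = 1.282.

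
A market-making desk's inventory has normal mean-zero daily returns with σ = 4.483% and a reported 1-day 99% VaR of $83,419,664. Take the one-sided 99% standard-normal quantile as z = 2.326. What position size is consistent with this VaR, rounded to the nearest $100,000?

VaR as a fraction of value: z·σ = 2.326 × 4.483% = 10.4275%.
Position = $83,419,664 / 0.104275 = $800,000,000.

$800,000,000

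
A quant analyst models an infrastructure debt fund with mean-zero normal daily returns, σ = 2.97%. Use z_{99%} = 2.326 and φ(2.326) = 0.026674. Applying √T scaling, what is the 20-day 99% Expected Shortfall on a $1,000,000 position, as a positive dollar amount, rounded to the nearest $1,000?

σ_{20d} = 2.97% × √20 = 13.282%.
ES multiplier = φ(z)/(1−α) = 0.026674/0.01 = 2.667.
ES = 13.282% × 2.667 = 35.423%; on $1,000,000: $354,230.

$354,000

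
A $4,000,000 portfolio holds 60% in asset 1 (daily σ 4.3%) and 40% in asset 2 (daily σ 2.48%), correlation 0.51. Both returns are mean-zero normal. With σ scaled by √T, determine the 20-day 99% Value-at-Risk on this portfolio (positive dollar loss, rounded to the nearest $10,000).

σ_p = √(0.6²·4.3² + 0.4²·2.48² + 2·0.51·0.6·0.4·4.3·2.48) = 3.202%.
σ_{20d} = 3.202% × √20 = 14.320%.
z(99%) = 2.326.
VaR = 2.326 × 14.320% = 33.308%; on $4,000,000 that is $1,332,320.

$1,330,000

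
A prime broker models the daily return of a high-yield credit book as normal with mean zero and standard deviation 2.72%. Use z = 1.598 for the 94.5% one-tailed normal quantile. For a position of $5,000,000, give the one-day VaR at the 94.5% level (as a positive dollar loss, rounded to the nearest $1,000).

VaR = z·σ = 1.598 × 2.72% = 4.347%.
On $5,000,000: 0.04347 × $5,000,000 = $217,350.

$217,000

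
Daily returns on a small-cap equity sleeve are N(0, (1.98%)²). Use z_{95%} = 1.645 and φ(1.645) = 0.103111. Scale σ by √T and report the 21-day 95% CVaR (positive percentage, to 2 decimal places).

18.71%

σ_{21d} = 1.98% × √21 = 9.073%.
ES multiplier = φ(z)/(1−α) = 0.103111/0.05 = 2.062.
ES = 9.073% × 2.062 = 18.709%.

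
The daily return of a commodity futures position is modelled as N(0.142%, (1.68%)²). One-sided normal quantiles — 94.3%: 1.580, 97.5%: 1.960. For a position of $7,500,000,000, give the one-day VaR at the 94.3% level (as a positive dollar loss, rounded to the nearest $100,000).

$188,400,000

VaR = −μ + z·σ = −(0.142%) + 1.580 × 1.68% = 2.512%.
On $7,500,000,000: 0.02512 × $7,500,000,000 = $188,400,000.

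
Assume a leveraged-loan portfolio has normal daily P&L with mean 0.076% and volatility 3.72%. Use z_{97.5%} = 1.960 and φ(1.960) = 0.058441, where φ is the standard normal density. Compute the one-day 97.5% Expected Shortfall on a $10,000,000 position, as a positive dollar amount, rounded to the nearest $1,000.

$862,000

Tail multiplier: φ(z)/(1−α) = 0.058441 / 0.025 = 2.338.
ES = −(0.076%) + 3.72% × 2.338 = 8.621%.
On $10,000,000: 0.08621 × $10,000,000 = $862,100.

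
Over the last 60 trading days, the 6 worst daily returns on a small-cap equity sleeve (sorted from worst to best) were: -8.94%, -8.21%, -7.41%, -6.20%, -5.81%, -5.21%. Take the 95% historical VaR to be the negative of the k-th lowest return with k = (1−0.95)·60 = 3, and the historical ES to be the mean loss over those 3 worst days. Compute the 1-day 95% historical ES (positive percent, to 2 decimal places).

8.19%

The 3 worst returns sum to -24.56%.
ES = −(-24.56%) / 3 = 8.1866…% ≈ 8.19%.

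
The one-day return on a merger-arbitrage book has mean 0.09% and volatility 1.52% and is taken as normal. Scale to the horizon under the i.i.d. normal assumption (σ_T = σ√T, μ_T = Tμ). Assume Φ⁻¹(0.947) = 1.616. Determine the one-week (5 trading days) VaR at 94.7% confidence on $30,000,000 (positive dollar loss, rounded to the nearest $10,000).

$1,510,000

σ_{5d} = 1.52% × √5 = 3.399%; μ_{5d} = 5 × 0.09% = 0.450%.
VaR = −(0.450%) + 1.616 × 3.399% = 5.043%.
On $30,000,000: 0.05043 × $30,000,000 = $1,512,900.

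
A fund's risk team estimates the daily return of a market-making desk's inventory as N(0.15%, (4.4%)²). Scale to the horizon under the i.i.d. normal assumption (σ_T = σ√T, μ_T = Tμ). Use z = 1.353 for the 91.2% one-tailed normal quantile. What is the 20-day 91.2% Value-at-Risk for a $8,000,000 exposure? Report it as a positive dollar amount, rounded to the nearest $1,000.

σ_{20d} = 4.4% × √20 = 19.677%; μ_{20d} = 20 × 0.15% = 3.000%.
VaR = −(3.000%) + 1.353 × 19.677% = 23.623%.
On $8,000,000: 0.23623 × $8,000,000 = $1,889,840.

$1,890,000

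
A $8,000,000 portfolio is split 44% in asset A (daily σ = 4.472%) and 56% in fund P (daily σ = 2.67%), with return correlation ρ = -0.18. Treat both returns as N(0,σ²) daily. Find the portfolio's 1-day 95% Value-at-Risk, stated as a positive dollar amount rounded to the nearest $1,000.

σ_p² = 0.44²·4.472² + 0.56²·2.67² + 2·-0.18·0.44·0.56·4.472·2.67 = 5.0482 (%²).
σ_p = √5.0482 = 2.247%.
At 95%, z = 1.645.
VaR = 1.645 × 2.247% = 3.696%; on $8,000,000 that is $295,680.

$296,000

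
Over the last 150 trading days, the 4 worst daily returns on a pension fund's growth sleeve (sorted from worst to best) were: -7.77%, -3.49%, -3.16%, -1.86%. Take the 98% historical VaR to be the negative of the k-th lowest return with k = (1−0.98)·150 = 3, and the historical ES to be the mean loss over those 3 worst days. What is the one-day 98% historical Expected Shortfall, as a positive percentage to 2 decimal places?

The 3 worst returns sum to -14.42%.
ES = −(-14.42%) / 3 = 4.8066…% ≈ 4.81%.

4.81%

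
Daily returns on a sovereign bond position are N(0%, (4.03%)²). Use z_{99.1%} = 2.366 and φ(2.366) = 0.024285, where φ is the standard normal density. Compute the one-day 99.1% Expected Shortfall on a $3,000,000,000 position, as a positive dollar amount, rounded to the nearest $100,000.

$326,200,000

Tail multiplier: φ(z)/(1−α) = 0.024285 / 0.009 = 2.698.
ES = 4.03% × 2.698 = 10.873%.
On $3,000,000,000: 0.10873 × $3,000,000,000 = $326,190,000.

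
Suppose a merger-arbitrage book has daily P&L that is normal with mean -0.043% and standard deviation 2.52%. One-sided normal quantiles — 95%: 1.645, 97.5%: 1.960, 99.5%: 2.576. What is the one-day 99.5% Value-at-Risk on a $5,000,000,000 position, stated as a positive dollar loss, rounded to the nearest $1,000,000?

VaR = −μ + z·σ = −(-0.043%) + 2.576 × 2.52% = 6.535%.
On $5,000,000,000: 0.06535 × $5,000,000,000 = $326,750,000.

$327,000,000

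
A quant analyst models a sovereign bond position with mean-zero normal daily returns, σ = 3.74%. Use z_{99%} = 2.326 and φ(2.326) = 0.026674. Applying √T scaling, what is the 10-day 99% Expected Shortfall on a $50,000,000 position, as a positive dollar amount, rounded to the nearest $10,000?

$15,770,000

σ_{10d} = 3.74% × √10 = 11.827%.
ES multiplier = φ(z)/(1−α) = 0.026674/0.01 = 2.667.
ES = 11.827% × 2.667 = 31.543%; on $50,000,000: $15,771,500.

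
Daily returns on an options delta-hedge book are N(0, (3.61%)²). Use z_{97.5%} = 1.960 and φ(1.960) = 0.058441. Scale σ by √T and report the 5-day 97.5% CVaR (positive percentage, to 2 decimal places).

18.87%

σ_{5d} = 3.61% × √5 = 8.072%.
ES multiplier = φ(z)/(1−α) = 0.058441/0.025 = 2.338.
ES = 8.072% × 2.338 = 18.872%.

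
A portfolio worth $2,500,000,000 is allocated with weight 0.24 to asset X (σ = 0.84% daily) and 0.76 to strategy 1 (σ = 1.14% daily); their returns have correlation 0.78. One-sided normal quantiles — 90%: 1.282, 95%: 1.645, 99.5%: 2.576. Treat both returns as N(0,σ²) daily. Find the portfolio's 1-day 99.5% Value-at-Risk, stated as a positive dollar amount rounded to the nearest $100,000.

σ_p² = 0.24²·0.84² + 0.76²·1.14² + 2·0.78·0.24·0.76·0.84·1.14 = 1.0638 (%²).
σ_p = √1.0638 = 1.031%.
VaR = 2.576 × 1.031% = 2.656%; on $2,500,000,000 that is $66,400,000.

$66,400,000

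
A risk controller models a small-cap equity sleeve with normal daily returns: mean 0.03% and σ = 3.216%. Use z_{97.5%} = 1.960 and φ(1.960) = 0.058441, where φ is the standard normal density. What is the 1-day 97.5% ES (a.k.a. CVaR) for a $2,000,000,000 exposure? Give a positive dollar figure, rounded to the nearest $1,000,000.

Tail multiplier: φ(z)/(1−α) = 0.058441 / 0.025 = 2.338.
ES = −(0.03%) + 3.216% × 2.338 = 7.489%.
On $2,000,000,000: 0.07489 × $2,000,000,000 = $149,780,000.

$150,000,000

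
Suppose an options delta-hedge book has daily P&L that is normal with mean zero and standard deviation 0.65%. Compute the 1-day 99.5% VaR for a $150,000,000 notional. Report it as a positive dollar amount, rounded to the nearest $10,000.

$2,510,000

At 99.5% one-sided, z = 2.576.
VaR = z·σ = 2.576 × 0.65% = 1.674%.
On $150,000,000: 0.01674 × $150,000,000 = $2,511,000.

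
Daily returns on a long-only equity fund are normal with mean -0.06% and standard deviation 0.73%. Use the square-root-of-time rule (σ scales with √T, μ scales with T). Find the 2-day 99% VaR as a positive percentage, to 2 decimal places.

2.52%

At 99%, z = 2.326.
σ_{2d} = 0.73% × √2 = 1.032%; μ_{2d} = 2 × -0.06% = -0.120%.
VaR = −(-0.120%) + 2.326 × 1.032% = 2.520%.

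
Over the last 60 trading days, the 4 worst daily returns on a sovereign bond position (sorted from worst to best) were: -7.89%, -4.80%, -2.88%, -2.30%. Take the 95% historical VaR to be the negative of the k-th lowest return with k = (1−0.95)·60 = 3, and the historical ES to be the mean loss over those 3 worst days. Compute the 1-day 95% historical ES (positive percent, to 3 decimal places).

The 3 worst returns sum to -15.57%.
ES = −(-15.57%) / 3 = 5.19% ≈ 5.190%.

5.190%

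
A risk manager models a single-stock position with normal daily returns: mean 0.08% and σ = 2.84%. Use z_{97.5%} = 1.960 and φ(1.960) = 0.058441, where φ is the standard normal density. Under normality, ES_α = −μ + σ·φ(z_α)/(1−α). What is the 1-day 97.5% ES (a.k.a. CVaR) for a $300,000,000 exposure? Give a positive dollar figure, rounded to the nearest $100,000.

Tail multiplier: φ(z)/(1−α) = 0.058441 / 0.025 = 2.338.
ES = −(0.08%) + 2.84% × 2.338 = 6.560%.
On $300,000,000: 0.06560 × $300,000,000 = $19,680,000.

$19,700,000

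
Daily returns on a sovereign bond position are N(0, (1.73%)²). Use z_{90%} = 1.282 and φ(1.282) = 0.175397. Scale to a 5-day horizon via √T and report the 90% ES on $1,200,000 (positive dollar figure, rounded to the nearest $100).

σ_{5d} = 1.73% × √5 = 3.868%.
ES multiplier = φ(z)/(1−α) = 0.175397/0.1 = 1.754.
ES = 3.868% × 1.754 = 6.784%; on $1,200,000: $81,408.

$81,400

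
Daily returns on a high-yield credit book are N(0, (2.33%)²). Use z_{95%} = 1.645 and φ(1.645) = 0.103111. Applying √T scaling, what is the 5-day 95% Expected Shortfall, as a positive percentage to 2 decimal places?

σ_{5d} = 2.33% × √5 = 5.210%.
ES multiplier = φ(z)/(1−α) = 0.103111/0.05 = 2.062.
ES = 5.210% × 2.062 = 10.743%.

10.74%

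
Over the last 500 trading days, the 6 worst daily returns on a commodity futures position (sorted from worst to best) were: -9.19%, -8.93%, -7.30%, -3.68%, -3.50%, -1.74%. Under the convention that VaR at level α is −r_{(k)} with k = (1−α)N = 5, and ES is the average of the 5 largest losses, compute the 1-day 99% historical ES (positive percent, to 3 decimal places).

The 5 worst returns sum to -32.60%.
ES = −(-32.60%) / 5 = 6.52% ≈ 6.520%.

6.520%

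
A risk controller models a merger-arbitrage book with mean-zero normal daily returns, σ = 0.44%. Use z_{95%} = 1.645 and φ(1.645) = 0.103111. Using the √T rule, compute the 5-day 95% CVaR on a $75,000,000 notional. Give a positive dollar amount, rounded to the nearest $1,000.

$1,522,000

σ_{5d} = 0.44% × √5 = 0.984%.
ES multiplier = φ(z)/(1−α) = 0.103111/0.05 = 2.062.
ES = 0.984% × 2.062 = 2.029%; on $75,000,000: $1,521,750.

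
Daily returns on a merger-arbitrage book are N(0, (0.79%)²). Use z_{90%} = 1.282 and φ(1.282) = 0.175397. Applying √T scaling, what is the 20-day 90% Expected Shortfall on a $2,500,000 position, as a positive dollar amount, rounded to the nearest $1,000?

σ_{20d} = 0.79% × √20 = 3.533%.
ES multiplier = φ(z)/(1−α) = 0.175397/0.1 = 1.754.
ES = 3.533% × 1.754 = 6.197%; on $2,500,000: $154,925.

$155,000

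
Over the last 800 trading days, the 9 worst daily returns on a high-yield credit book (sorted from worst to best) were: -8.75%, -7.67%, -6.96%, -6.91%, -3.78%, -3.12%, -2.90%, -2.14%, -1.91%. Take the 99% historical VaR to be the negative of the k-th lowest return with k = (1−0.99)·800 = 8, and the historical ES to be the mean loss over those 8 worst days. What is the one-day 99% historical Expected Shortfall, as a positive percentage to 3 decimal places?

The 8 worst returns sum to -42.23%.
ES = −(-42.23%) / 8 = 5.27875% ≈ 5.279%.

5.279%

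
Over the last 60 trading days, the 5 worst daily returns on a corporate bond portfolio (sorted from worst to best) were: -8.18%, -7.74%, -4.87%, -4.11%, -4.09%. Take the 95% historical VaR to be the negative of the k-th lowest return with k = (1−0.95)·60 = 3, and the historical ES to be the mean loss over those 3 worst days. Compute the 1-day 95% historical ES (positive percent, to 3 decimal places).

6.930%

The 3 worst returns sum to -20.79%.
ES = −(-20.79%) / 3 = 6.93% ≈ 6.930%.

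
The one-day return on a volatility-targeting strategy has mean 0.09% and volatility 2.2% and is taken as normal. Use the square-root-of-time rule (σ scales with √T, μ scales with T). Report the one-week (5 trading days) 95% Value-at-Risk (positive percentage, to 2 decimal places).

At 95%, z = 1.645.
σ_{5d} = 2.2% × √5 = 4.919%; μ_{5d} = 5 × 0.09% = 0.450%.
VaR = −(0.450%) + 1.645 × 4.919% = 7.642%.

7.64%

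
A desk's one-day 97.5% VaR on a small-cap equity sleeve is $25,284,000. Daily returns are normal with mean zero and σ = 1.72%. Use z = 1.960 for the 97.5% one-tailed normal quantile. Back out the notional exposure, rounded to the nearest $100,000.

VaR as a fraction of value: z·σ = 1.960 × 1.72% = 3.3712%.
Position = $25,284,000 / 0.033712 = $750,000,000.

$750,000,000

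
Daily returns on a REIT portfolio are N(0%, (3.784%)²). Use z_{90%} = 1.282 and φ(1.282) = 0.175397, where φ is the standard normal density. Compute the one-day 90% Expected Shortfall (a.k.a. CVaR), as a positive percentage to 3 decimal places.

6.637%

Tail multiplier: φ(z)/(1−α) = 0.175397 / 0.1 = 1.754.
ES = 3.784% × 1.754 = 6.637%.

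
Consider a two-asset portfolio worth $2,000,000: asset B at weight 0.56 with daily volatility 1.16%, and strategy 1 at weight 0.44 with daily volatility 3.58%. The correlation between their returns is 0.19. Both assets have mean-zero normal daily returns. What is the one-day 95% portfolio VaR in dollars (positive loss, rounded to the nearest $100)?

σ_p² = 0.56²·1.16² + 0.44²·3.58² + 2·0.19·0.56·0.44·1.16·3.58 = 3.2921 (%²).
σ_p = √3.2921 = 1.814%.
At 95%, z = 1.645.
VaR = 1.645 × 1.814% = 2.984%; on $2,000,000 that is $59,680.

$59,700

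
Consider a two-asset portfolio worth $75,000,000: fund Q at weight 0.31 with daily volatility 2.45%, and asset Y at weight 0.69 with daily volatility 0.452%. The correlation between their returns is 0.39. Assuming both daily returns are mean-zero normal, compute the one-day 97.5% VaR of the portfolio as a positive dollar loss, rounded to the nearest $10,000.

σ_p² = 0.31²·2.45² + 0.69²·0.452² + 2·0.39·0.31·0.69·2.45·0.452 = 0.8589 (%²).
σ_p = √0.8589 = 0.927%.
At 97.5%, z = 1.960.
VaR = 1.960 × 0.927% = 1.817%; on $75,000,000 that is $1,362,750.

$1,360,000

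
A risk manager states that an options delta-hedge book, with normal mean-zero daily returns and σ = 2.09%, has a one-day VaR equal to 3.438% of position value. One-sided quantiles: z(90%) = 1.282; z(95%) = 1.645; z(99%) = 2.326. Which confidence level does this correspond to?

95%

Implied z = VaR/σ = 3.438 / 2.09 = 1.645.
This matches z(95%) = 1.645.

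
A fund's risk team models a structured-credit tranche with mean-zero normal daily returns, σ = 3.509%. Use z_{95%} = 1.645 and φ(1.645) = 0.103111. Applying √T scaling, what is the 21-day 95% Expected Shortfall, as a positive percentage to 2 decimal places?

σ_{21d} = 3.509% × √21 = 16.080%.
ES multiplier = φ(z)/(1−α) = 0.103111/0.05 = 2.062.
ES = 16.080% × 2.062 = 33.157%.

33.16%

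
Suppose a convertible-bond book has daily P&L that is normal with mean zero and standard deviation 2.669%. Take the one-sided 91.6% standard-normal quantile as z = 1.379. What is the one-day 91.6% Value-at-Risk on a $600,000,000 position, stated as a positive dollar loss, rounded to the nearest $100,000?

VaR = z·σ = 1.379 × 2.669% = 3.681%.
On $600,000,000: 0.03681 × $600,000,000 = $22,086,000.

$22,100,000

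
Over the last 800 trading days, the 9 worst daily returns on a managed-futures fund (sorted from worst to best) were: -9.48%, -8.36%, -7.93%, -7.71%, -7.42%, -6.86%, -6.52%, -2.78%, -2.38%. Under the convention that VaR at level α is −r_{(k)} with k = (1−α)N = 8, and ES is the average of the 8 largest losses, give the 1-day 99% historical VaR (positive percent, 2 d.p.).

2.78%

k = 8; the 8th lowest return is -2.78%, so VaR = 2.78%.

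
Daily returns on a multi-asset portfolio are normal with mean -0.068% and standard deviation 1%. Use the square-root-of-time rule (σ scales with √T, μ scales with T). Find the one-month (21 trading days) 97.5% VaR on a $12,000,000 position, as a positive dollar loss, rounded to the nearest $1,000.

At 97.5%, z = 1.960.
σ_{21d} = 1% × √21 = 4.583%; μ_{21d} = 21 × -0.068% = -1.428%.
VaR = −(-1.428%) + 1.960 × 4.583% = 10.411%.
On $12,000,000: 0.10411 × $12,000,000 = $1,249,320.

$1,249,000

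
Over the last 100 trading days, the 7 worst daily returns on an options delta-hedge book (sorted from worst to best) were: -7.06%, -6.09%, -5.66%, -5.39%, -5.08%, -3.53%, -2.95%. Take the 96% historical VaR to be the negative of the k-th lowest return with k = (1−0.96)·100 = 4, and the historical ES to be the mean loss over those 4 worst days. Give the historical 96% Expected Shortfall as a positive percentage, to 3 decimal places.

6.050%

The 4 worst returns sum to -24.20%.
ES = −(-24.20%) / 4 = 6.05% ≈ 6.050%.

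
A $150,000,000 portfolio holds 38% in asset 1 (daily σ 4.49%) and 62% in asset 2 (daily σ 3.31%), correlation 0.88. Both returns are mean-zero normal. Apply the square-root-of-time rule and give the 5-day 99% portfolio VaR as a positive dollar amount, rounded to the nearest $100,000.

σ_p = √(0.38²·4.49² + 0.62²·3.31² + 2·0.88·0.38·0.62·4.49·3.31) = 3.645%.
σ_{5d} = 3.645% × √5 = 8.150%.
z(99%) = 2.326.
VaR = 2.326 × 8.150% = 18.957%; on $150,000,000 that is $28,435,500.

$28,400,000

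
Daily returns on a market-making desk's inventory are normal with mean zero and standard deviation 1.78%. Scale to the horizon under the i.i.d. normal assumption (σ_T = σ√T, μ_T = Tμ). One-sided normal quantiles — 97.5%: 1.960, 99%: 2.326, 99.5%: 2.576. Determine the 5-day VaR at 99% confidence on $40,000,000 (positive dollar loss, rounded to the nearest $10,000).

$3,700,000

σ_{5d} = 1.78% × √5 = 3.980%.
VaR = 2.326 × 3.980% = 9.257%.
On $40,000,000: 0.09257 × $40,000,000 = $3,702,800.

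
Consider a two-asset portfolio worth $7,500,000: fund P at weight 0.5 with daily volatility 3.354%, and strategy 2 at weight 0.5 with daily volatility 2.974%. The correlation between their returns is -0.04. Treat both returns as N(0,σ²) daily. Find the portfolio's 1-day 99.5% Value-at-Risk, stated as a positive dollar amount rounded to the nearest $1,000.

$424,000

σ_p² = 0.5²·3.354² + 0.5²·2.974² + 2·-0.04·0.5·0.5·3.354·2.974 = 4.8240 (%²).
σ_p = √4.8240 = 2.196%.
At 99.5%, z = 2.576.
VaR = 2.576 × 2.196% = 5.657%; on $7,500,000 that is $424,275.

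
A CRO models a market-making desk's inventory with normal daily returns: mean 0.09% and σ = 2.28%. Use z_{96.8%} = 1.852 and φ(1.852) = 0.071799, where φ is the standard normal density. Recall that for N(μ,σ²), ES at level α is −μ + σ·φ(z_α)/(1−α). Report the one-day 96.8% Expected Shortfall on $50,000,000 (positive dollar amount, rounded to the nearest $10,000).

$2,510,000

Tail multiplier: φ(z)/(1−α) = 0.071799 / 0.032 = 2.244.
ES = −(0.09%) + 2.28% × 2.244 = 5.026%.
On $50,000,000: 0.05026 × $50,000,000 = $2,513,000.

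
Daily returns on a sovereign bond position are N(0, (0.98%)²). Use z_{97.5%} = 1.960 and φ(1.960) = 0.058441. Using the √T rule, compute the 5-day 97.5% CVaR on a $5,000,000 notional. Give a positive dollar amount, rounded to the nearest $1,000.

σ_{5d} = 0.98% × √5 = 2.191%.
ES multiplier = φ(z)/(1−α) = 0.058441/0.025 = 2.338.
ES = 2.191% × 2.338 = 5.123%; on $5,000,000: $256,150.

$256,000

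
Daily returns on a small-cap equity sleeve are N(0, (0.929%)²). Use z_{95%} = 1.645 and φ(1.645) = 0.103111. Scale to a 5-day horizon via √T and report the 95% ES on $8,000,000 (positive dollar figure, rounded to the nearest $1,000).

$343,000

σ_{5d} = 0.929% × √5 = 2.077%.
ES multiplier = φ(z)/(1−α) = 0.103111/0.05 = 2.062.
ES = 2.077% × 2.062 = 4.283%; on $8,000,000: $342,640.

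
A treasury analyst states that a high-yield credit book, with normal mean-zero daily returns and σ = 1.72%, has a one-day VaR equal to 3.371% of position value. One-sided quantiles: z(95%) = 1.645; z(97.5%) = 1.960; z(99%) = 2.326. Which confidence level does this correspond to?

97.5%

Implied z = VaR/σ = 3.371 / 1.72 = 1.960.
This matches z(97.5%) = 1.960.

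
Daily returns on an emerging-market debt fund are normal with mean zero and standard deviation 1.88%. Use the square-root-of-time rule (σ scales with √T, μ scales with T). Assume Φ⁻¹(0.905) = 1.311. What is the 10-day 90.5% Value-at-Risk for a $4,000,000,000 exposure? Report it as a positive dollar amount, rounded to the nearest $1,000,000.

$312,000,000

σ_{10d} = 1.88% × √10 = 5.945%.
VaR = 1.311 × 5.945% = 7.794%.
On $4,000,000,000: 0.07794 × $4,000,000,000 = $311,760,000.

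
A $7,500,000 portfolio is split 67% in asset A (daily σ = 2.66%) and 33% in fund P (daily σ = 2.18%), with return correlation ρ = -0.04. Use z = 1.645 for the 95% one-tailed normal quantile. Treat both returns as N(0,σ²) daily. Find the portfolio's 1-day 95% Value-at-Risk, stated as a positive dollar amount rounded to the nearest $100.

$233,800

σ_p² = 0.67²·2.66² + 0.33²·2.18² + 2·-0.04·0.67·0.33·2.66·2.18 = 3.5912 (%²).
σ_p = √3.5912 = 1.895%.
VaR = 1.645 × 1.895% = 3.117%; on $7,500,000 that is $233,775.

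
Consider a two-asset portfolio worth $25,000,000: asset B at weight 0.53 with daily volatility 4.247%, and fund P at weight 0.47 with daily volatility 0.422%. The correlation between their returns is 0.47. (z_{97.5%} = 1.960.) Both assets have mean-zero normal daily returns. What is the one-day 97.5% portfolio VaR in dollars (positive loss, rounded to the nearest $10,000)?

$1,150,000

σ_p² = 0.53²·4.247² + 0.47²·0.422² + 2·0.47·0.53·0.47·4.247·0.422 = 5.5256 (%²).
σ_p = √5.5256 = 2.351%.
VaR = 1.960 × 2.351% = 4.608%; on $25,000,000 that is $1,152,000.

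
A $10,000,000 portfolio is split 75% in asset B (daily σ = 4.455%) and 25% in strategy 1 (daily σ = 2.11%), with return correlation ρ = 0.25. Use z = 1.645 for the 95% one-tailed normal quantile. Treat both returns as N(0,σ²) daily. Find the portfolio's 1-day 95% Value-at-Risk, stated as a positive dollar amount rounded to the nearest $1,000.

$577,000

σ_p² = 0.75²·4.455² + 0.25²·2.11² + 2·0.25·0.75·0.25·4.455·2.11 = 12.3235 (%²).
σ_p = √12.3235 = 3.510%.
VaR = 1.645 × 3.510% = 5.774%; on $10,000,000 that is $577,400.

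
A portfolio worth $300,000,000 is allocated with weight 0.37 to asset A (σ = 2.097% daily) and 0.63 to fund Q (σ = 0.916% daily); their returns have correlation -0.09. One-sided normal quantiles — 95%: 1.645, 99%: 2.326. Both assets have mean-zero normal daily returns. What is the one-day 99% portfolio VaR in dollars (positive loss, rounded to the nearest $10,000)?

$6,450,000

σ_p² = 0.37²·2.097² + 0.63²·0.916² + 2·-0.09·0.37·0.63·2.097·0.916 = 0.8544 (%²).
σ_p = √0.8544 = 0.924%.
VaR = 2.326 × 0.924% = 2.149%; on $300,000,000 that is $6,447,000.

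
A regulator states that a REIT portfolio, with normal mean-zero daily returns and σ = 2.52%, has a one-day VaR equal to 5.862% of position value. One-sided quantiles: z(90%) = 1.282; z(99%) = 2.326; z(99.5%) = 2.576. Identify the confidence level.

Implied z = VaR/σ = 5.862 / 2.52 = 2.326.
This matches z(99%) = 2.326.

99%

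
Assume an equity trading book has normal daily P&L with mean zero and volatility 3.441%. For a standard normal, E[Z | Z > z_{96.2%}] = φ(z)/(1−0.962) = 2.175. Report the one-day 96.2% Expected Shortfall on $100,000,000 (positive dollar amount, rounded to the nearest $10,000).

$7,480,000

ES = 3.441% × 2.175 = 7.484%.
On $100,000,000: 0.07484 × $100,000,000 = $7,484,000.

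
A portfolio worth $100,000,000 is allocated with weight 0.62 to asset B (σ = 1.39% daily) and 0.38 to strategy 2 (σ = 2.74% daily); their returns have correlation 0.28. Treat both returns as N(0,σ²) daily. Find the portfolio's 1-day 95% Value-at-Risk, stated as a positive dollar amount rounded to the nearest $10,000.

$2,510,000

σ_p² = 0.62²·1.39² + 0.38²·2.74² + 2·0.28·0.62·0.38·1.39·2.74 = 2.3293 (%²).
σ_p = √2.3293 = 1.526%.
At 95%, z = 1.645.
VaR = 1.645 × 1.526% = 2.510%; on $100,000,000 that is $2,510,000.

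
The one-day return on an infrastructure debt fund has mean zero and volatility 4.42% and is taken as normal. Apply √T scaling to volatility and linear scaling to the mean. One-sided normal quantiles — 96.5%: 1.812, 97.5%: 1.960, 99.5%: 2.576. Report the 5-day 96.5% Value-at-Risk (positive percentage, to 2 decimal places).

17.91%

σ_{5d} = 4.42% × √5 = 9.883%.
VaR = 1.812 × 9.883% = 17.908%.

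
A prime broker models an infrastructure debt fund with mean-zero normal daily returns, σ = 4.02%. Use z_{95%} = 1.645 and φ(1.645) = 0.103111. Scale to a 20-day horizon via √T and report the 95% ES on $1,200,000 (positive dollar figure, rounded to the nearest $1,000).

σ_{20d} = 4.02% × √20 = 17.978%.
ES multiplier = φ(z)/(1−α) = 0.103111/0.05 = 2.062.
ES = 17.978% × 2.062 = 37.071%; on $1,200,000: $444,852.

$445,000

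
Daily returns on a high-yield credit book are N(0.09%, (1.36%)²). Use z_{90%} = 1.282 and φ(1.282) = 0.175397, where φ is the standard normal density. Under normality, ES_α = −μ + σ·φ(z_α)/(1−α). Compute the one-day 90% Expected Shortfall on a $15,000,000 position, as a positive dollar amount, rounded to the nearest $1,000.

Tail multiplier: φ(z)/(1−α) = 0.175397 / 0.1 = 1.754.
ES = −(0.09%) + 1.36% × 1.754 = 2.295%.
On $15,000,000: 0.02295 × $15,000,000 = $344,250.

$344,000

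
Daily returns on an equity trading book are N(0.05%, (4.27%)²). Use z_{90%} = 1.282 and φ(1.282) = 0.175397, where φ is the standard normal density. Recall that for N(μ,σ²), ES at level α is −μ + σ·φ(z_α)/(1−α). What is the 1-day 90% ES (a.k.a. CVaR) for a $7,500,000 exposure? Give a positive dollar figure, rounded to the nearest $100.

Tail multiplier: φ(z)/(1−α) = 0.175397 / 0.1 = 1.754.
ES = −(0.05%) + 4.27% × 1.754 = 7.440%.
On $7,500,000: 0.07440 × $7,500,000 = $558,000.

$558,000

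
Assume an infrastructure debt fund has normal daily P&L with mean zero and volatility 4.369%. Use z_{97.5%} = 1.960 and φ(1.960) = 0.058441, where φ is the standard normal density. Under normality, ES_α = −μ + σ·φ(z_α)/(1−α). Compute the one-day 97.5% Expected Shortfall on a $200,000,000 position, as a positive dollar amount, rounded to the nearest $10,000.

$20,430,000

Tail multiplier: φ(z)/(1−α) = 0.058441 / 0.025 = 2.338.
ES = 4.369% × 2.338 = 10.215%.
On $200,000,000: 0.10215 × $200,000,000 = $20,430,000.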